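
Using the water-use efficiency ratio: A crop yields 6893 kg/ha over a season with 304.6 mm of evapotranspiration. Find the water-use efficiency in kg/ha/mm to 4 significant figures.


Approach: apply the water-use efficiency ratio, WUE = yield/ET.
WUE = 6893 / 304.6 = 22.63 kg/ha/mm
Therefore the water-use efficiency = 22.63 kg/ha/mm.


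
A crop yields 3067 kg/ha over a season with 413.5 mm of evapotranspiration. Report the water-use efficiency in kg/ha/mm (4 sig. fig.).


Approach: apply the water-use efficiency ratio, WUE = yield/ET.
WUE = 3067 / 413.5 = 7.417 kg/ha/mm
Therefore the water-use efficiency = 7.417 kg/ha/mm.


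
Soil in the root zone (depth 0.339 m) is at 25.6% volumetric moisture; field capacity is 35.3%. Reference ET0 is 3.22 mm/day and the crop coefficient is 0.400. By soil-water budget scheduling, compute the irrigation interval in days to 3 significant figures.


Approach: apply soil-water budget scheduling, SMD = (FC-theta)/100*depth*1000; ETc = ET0*Kc; interval = SMD/ETc.
Step 1 — soil moisture deficit:
  SMD = (35.3 - 25.6)/100 * 0.339 * 1000 = 32.883 mm
Step 2 — daily crop ET (ETc = ET0*Kc):
  ETc = 3.22 * 0.400 = 1.2880 mm/day
Step 3 — irrigation interval (SMD/ETc):
  interval = 32.883 / 1.2880 = 25.5 days
Therefore the irrigation interval = 25.5 days.


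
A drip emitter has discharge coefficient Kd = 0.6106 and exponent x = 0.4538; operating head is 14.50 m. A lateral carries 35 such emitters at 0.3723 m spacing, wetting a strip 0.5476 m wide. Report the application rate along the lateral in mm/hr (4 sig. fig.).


Approach: apply the emitter equation with a lateral mass balance, q = Kd*h^x; Q = n*q; rate = Q/(n*spacing*width).
Step 1 — single emitter flow (q = Kd*h^x):
  q = 0.6106 * 14.50^0.4538 = 2.05488 L/hr
Step 2 — total lateral flow: Q = 35 * 2.05488 = 71.9207 L/hr
Step 3 — wetted area: A = 35 * 0.3723 * 0.5476 = 7.13550 m^2
Step 4 — application rate: Q/A = 71.9207/7.13550 = 10.08 mm/hr
Therefore the application rate along the lateral = 10.08 mm/hr.


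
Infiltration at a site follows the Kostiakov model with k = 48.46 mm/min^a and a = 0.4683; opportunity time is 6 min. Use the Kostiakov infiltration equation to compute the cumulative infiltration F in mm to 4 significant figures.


Approach: apply the Kostiakov infiltration equation, F = k*t^a.
F = 48.46 * 6^0.4683 = 112.1 mm
Therefore the cumulative infiltration F = 112.1 mm.


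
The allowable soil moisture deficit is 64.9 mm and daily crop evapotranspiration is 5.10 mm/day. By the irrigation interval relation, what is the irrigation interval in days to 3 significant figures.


Approach: apply the irrigation interval relation, interval = SMD / ETc.
interval = 64.9 / 5.10 = 12.7 days
Therefore the irrigation interval = 12.7 days.


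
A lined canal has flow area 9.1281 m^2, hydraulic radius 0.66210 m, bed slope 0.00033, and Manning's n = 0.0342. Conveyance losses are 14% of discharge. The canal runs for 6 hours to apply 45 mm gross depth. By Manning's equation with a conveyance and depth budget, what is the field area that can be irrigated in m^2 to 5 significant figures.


Approach: apply Manning's equation with a conveyance and depth budget, Q = (1/n)*A*R^(2/3)*S^(1/2); Q_field = Q*(1-loss); Area = Q_field*t/(d/1000).
Step 1 — canal discharge (Manning's equation):
  Q = (1/0.0342) * 9.1281 * 0.66210^(2/3) * 0.00033^(1/2) = 3.683214 m^3/s
Step 2 — delivered flow: Q_field = 3.683214*(1 - 14/100) = 3.167564 m^3/s
Step 3 — volume delivered: V = 3.167564 * 6*3600 = 68419.39 m^3
Step 4 — area served: A = V / (depth/1000) = 68419.39 / 0.045 = 1520400 m^2
Therefore the field area that can be irrigated = 1520400 m^2.


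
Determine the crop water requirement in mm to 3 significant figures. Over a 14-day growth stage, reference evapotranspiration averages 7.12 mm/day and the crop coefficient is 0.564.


Approach: apply the crop water requirement relation, CWR = ET0 * Kc * days.
CWR = 7.12 * 0.564 * 14 = 56.2 mm
Therefore the crop water requirement = 56.2 mm.


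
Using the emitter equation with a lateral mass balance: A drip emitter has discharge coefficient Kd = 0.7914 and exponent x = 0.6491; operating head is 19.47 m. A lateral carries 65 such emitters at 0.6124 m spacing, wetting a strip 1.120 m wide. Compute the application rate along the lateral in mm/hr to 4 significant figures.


Approach: apply the emitter equation with a lateral mass balance, q = Kd*h^x; Q = n*q; rate = Q/(n*spacing*width).
Step 1 — single emitter flow (q = Kd*h^x):
  q = 0.7914 * 19.47^0.6491 = 5.43655 L/hr
Step 2 — total lateral flow: Q = 65 * 5.43655 = 353.376 L/hr
Step 3 — wetted area: A = 65 * 0.6124 * 1.120 = 44.5827 m^2
Step 4 — application rate: Q/A = 353.376/44.5827 = 7.926 mm/hr
Therefore the application rate along the lateral = 7.926 mm/hr.


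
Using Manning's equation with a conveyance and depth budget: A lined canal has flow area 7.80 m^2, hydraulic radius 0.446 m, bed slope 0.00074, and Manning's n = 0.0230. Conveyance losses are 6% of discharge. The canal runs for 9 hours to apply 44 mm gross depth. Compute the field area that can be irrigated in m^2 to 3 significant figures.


Approach: apply Manning's equation with a conveyance and depth budget, Q = (1/n)*A*R^(2/3)*S^(1/2); Q_field = Q*(1-loss); Area = Q_field*t/(d/1000).
Step 1 — canal discharge (Manning's equation):
  Q = (1/0.0230) * 7.80 * 0.446^(2/3) * 0.00074^(1/2) = 5.3852 m^3/s
Step 2 — delivered flow: Q_field = 5.3852*(1 - 6/100) = 5.0621 m^3/s
Step 3 — volume delivered: V = 5.0621 * 9*3600 = 164010 m^3
Step 4 — area served: A = V / (depth/1000) = 164010 / 0.044 = 3730000 m^2
Therefore the field area that can be irrigated = 3730000 m^2.


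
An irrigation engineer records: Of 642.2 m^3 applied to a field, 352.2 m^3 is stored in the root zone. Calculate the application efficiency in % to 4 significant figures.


Approach: apply the application efficiency ratio, Ea = (stored/applied)*100.
Ea = (352.2/642.2)*100 = 54.84 %
Therefore the application efficiency = 54.84 %.


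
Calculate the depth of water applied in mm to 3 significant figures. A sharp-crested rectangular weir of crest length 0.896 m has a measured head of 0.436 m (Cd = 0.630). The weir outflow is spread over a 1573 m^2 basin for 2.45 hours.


Approach: apply the rectangular weir equation with a volume-to-depth conversion, Q = (2/3)*Cd*L*sqrt(2g)*H^1.5; d = Q*t/A * 1000.
Step 1 — weir discharge:
  Q = (2/3)*0.630*0.896*sqrt(2*9.81)*0.436^1.5 = 0.47988 m^3/s
Step 2 — volume: V = 0.47988 * 2.45*3600 = 4232.6 m^3
Step 3 — depth: d = V/A * 1000 = 4232.6/1573 * 1000 = 2690 mm
Therefore the depth of water applied = 2690 mm.


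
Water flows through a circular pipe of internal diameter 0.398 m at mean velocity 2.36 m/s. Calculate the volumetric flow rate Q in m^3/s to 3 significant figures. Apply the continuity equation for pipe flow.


Approach: apply the continuity equation for pipe flow, Q = A * v with A = pi*(D/2)^2.
A = pi*(0.398/2)^2 = 0.12441 m^2
Q = 0.12441 * 2.36 = 0.294 m^3/s
Therefore the volumetric flow rate Q = 0.294 m^3/s.


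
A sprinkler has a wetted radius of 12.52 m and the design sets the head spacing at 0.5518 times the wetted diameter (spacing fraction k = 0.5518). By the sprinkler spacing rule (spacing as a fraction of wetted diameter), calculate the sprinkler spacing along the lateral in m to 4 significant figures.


Approach: apply the sprinkler spacing rule (spacing as a fraction of wetted diameter), S = k*(2*R).
S = 0.5518 * (2 * 12.52) = 13.82 m
Therefore the sprinkler spacing along the lateral = 13.82 m.


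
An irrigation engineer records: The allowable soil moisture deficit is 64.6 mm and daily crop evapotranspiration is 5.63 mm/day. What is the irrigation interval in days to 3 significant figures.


Approach: apply the irrigation interval relation, interval = SMD / ETc.
interval = 64.6 / 5.63 = 11.5 days
Therefore the irrigation interval = 11.5 days.


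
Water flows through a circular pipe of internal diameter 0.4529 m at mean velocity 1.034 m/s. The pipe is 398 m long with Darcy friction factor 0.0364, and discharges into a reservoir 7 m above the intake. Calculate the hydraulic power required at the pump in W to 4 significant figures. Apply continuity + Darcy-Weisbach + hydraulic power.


Approach: apply continuity + Darcy-Weisbach + hydraulic power, Q = A*v; hf = f*(L/D)*(v^2/(2g)); H = static + hf; P = rho*g*Q*H.
Step 1 — flow rate (continuity, Q = A*v):
  A = pi*(0.4529/2)^2 = 0.161100 m^2
  Q = 0.161100 * 1.034 = 0.166577 m^3/s
Step 2 — friction head loss (Darcy-Weisbach):
  hf = 0.0364 * (398/0.4529) * (1.034^2 / (2*9.81))
  hf = 1.74311 m
Step 3 — total head: H = 7 + 1.74311 = 8.74311 m
Step 4 — hydraulic power (P = rho*g*Q*H):
  P = 1000 * 9.81 * 0.166577 * 8.74311 = 14290 W
Therefore the hydraulic power required at the pump = 14290 W.


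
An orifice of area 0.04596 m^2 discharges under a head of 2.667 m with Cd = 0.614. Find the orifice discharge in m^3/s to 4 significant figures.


Approach: apply the orifice equation, Q = Cd*A*sqrt(2*g*h).
Q = 0.614 * 0.04596 * sqrt(2*9.81*2.667) = 0.2041 m^3/s
Therefore the orifice discharge = 0.2041 m^3/s.


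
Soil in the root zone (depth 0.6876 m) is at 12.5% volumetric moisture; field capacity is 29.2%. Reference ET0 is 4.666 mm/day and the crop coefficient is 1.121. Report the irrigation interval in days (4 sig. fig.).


Approach: apply soil-water budget scheduling, SMD = (FC-theta)/100*depth*1000; ETc = ET0*Kc; interval = SMD/ETc.
Step 1 — soil moisture deficit:
  SMD = (29.2 - 12.5)/100 * 0.6876 * 1000 = 114.829 mm
Step 2 — daily crop ET (ETc = ET0*Kc):
  ETc = 4.666 * 1.121 = 5.23059 mm/day
Step 3 — irrigation interval (SMD/ETc):
  interval = 114.829 / 5.23059 = 21.95 days
Therefore the irrigation interval = 21.95 days.


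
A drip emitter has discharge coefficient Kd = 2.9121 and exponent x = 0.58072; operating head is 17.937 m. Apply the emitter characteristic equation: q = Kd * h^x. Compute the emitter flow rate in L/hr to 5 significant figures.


q = 2.9121 * 17.937^0.58072 = 15.570 L/hr
Therefore the emitter flow rate = 15.570 L/hr.


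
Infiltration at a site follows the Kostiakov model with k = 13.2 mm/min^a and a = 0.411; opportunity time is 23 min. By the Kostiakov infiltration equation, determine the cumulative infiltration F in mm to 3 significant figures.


Approach: apply the Kostiakov infiltration equation, F = k*t^a.
F = 13.2 * 23^0.411 = 47.9 mm
Therefore the cumulative infiltration F = 47.9 mm.


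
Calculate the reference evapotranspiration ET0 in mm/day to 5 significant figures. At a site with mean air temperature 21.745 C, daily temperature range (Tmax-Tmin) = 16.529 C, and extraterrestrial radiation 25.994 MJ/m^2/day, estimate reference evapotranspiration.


Approach: apply the Hargreaves-Samani method, ET0 = 0.0023*(Tmean+17.8)*sqrt(Tmax-Tmin)*0.408*Ra.
ET0 = 0.0023*(21.745+17.8)*sqrt(16.529)*0.408*25.994 = 3.9217 mm/day
Therefore the reference evapotranspiration ET0 = 3.9217 mm/day.


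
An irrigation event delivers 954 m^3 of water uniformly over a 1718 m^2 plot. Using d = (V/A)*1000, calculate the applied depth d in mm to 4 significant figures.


d = (954 / 1718) * 1000 = 555.3 mm
Therefore the applied depth d = 555.3 mm.


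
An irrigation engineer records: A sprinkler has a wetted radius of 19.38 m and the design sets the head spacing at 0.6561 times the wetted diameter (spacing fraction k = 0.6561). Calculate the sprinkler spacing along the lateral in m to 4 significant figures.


Approach: apply the sprinkler spacing rule (spacing as a fraction of wetted diameter), S = k*(2*R).
S = 0.6561 * (2 * 19.38) = 25.43 m
Therefore the sprinkler spacing along the lateral = 25.43 m.


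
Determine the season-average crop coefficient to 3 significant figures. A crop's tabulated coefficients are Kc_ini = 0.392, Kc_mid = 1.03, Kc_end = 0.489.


Approach: apply a simple seasonal average, Kc_avg = (Kc_ini + Kc_mid + Kc_end)/3.
Kc_avg = (0.392 + 1.03 + 0.489)/3 = 0.637
Therefore the season-average crop coefficient = 0.637.


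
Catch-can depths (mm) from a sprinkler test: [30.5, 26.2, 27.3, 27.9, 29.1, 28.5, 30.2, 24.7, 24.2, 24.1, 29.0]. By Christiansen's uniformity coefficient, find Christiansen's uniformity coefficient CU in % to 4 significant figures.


Approach: apply Christiansen's uniformity coefficient, CU = (1 - mean_abs_deviation/mean)*100.
mean = 27.4273 mm
mean |d_i - mean| = 1.93388 mm
CU = (1 - 1.93388/27.4273)*100 = 92.95 %
Therefore Christiansen's uniformity coefficient CU = 92.95 %.


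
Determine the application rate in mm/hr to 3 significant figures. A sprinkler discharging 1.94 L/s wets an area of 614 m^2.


Approach: apply the application rate relation, rate = (Q/A)*3600.
rate = (1.94 / 614) * 3600 = 11.4 mm/hr
Therefore the application rate = 11.4 mm/hr.


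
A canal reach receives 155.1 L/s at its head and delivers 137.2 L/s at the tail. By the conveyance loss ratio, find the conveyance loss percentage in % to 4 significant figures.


Approach: apply the conveyance loss ratio, loss% = ((Q_head - Q_tail)/Q_head)*100.
loss = ((155.1 - 137.2)/155.1)*100 = 11.54 %
Therefore the conveyance loss percentage = 11.54 %.


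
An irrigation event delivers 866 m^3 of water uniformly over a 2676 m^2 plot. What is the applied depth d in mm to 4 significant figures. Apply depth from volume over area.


Approach: apply depth from volume over area, d = (V/A)*1000.
d = (866 / 2676) * 1000 = 323.6 mm
Therefore the applied depth d = 323.6 mm.


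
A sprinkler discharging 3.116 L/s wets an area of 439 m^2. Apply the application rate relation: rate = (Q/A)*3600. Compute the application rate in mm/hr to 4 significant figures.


rate = (3.116 / 439) * 3600 = 25.55 mm/hr
Therefore the application rate = 25.55 mm/hr.


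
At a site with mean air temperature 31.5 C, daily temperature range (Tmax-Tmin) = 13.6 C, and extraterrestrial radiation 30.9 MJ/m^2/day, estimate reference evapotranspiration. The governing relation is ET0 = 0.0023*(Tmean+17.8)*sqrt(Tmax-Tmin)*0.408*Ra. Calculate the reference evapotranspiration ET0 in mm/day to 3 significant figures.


ET0 = 0.0023*(31.5+17.8)*sqrt(13.6)*0.408*30.9 = 5.27 mm/day
Therefore the reference evapotranspiration ET0 = 5.27 mm/day.


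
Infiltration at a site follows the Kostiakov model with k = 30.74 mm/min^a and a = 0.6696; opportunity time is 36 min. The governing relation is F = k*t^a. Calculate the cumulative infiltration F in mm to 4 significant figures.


F = 30.74 * 36^0.6696 = 338.7 mm
Therefore the cumulative infiltration F = 338.7 mm.


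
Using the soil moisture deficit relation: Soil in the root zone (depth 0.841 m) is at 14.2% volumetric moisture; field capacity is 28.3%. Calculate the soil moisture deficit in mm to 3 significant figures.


Approach: apply the soil moisture deficit relation, SMD = (FC - theta)/100 * depth * 1000.
SMD = (28.3 - 14.2)/100 * 0.841 * 1000 = 119 mm
Therefore the soil moisture deficit = 119 mm.


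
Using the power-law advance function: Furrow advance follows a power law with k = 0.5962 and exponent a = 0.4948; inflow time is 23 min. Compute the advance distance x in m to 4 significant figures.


Approach: apply the power-law advance function, x = k*t^a.
x = 0.5962 * 23^0.4948 = 2.813 m
Therefore the advance distance x = 2.813 m.


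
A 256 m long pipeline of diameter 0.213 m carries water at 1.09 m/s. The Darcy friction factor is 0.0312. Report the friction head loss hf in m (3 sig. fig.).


Approach: apply the Darcy-Weisbach equation, hf = f*(L/D)*(v^2/(2g)).
hf = 0.0312 * (256/0.213) * (1.09^2 / (2*9.81))
hf = 2.27 m
Therefore the friction head loss hf = 2.27 m.


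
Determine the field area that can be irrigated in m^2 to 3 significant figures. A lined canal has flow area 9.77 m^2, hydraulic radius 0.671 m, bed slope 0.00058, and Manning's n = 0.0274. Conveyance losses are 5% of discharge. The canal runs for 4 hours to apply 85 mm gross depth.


Approach: apply Manning's equation with a conveyance and depth budget, Q = (1/n)*A*R^(2/3)*S^(1/2); Q_field = Q*(1-loss); Area = Q_field*t/(d/1000).
Step 1 — canal discharge (Manning's equation):
  Q = (1/0.0274) * 9.77 * 0.671^(2/3) * 0.00058^(1/2) = 6.5817 m^3/s
Step 2 — delivered flow: Q_field = 6.5817*(1 - 5/100) = 6.2526 m^3/s
Step 3 — volume delivered: V = 6.2526 * 4*3600 = 90038 m^3
Step 4 — area served: A = V / (depth/1000) = 90038 / 0.085 = 1060000 m^2
Therefore the field area that can be irrigated = 1060000 m^2.


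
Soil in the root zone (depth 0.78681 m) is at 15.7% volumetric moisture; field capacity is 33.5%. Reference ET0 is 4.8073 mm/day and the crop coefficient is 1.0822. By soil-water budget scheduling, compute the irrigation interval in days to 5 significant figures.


Approach: apply soil-water budget scheduling, SMD = (FC-theta)/100*depth*1000; ETc = ET0*Kc; interval = SMD/ETc.
Step 1 — soil moisture deficit:
  SMD = (33.5 - 15.7)/100 * 0.78681 * 1000 = 140.0522 mm
Step 2 — daily crop ET (ETc = ET0*Kc):
  ETc = 4.8073 * 1.0822 = 5.202460 mm/day
Step 3 — irrigation interval (SMD/ETc):
  interval = 140.0522 / 5.202460 = 26.920 days
Therefore the irrigation interval = 26.920 days.


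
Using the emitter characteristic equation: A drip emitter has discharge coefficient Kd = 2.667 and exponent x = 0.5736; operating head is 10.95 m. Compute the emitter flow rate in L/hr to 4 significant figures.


Approach: apply the emitter characteristic equation, q = Kd * h^x.
q = 2.667 * 10.95^0.5736 = 10.53 L/hr
Therefore the emitter flow rate = 10.53 L/hr.


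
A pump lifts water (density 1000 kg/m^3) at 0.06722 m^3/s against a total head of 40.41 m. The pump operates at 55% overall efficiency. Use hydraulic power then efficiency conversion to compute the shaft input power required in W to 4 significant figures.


Approach: apply hydraulic power then efficiency conversion, P = rho*g*Q*H; P_in = P/eta.
Step 1 — hydraulic power (P = rho*g*Q*H):
  P = 1000 * 9.81 * 0.06722 * 40.41 = 26647.5 W
Step 2 — input power: P_in = P/eta = 26647.5 / 0.55 = 48450 W
Therefore the shaft input power required = 48450 W.


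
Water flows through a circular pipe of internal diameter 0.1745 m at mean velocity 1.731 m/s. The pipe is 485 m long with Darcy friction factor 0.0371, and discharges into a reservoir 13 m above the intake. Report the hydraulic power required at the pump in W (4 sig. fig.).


Approach: apply continuity + Darcy-Weisbach + hydraulic power, Q = A*v; hf = f*(L/D)*(v^2/(2g)); H = static + hf; P = rho*g*Q*H.
Step 1 — flow rate (continuity, Q = A*v):
  A = pi*(0.1745/2)^2 = 0.0239156 m^2
  Q = 0.0239156 * 1.731 = 0.0413979 m^3/s
Step 2 — friction head loss (Darcy-Weisbach):
  hf = 0.0371 * (485/0.1745) * (1.731^2 / (2*9.81))
  hf = 15.7476 m
Step 3 — total head: H = 13 + 15.7476 = 28.7476 m
Step 4 — hydraulic power (P = rho*g*Q*H):
  P = 1000 * 9.81 * 0.0413979 * 28.7476 = 11670 W
Therefore the hydraulic power required at the pump = 11670 W.


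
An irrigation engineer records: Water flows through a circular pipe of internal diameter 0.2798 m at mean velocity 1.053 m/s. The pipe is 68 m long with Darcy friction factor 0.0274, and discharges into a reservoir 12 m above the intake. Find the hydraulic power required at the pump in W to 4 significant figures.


Approach: apply continuity + Darcy-Weisbach + hydraulic power, Q = A*v; hf = f*(L/D)*(v^2/(2g)); H = static + hf; P = rho*g*Q*H.
Step 1 — flow rate (continuity, Q = A*v):
  A = pi*(0.2798/2)^2 = 0.0614873 m^2
  Q = 0.0614873 * 1.053 = 0.0647461 m^3/s
Step 2 — friction head loss (Darcy-Weisbach):
  hf = 0.0274 * (68/0.2798) * (1.053^2 / (2*9.81))
  hf = 0.376331 m
Step 3 — total head: H = 12 + 0.376331 = 12.3763 m
Step 4 — hydraulic power (P = rho*g*Q*H):
  P = 1000 * 9.81 * 0.0647461 * 12.3763 = 7861 W
Therefore the hydraulic power required at the pump = 7861 W.


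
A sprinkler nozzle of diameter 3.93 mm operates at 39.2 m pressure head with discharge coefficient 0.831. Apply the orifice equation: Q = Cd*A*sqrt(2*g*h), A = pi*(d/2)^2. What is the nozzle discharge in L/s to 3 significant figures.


A = pi*(3.93e-3/2)^2 = 1.2130e-05 m^2
Q = 0.831 * 1.2130e-05 * sqrt(2*9.81*39.2) * 1000 = 0.280 L/s
Therefore the nozzle discharge = 0.280 L/s.


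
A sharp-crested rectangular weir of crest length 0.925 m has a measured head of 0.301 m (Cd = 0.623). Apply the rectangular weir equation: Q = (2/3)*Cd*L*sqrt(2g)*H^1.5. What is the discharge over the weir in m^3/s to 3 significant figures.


Q = (2/3)*0.623*0.925*sqrt(2*9.81)*0.301^1.5 = 0.281 m^3/s
Therefore the discharge over the weir = 0.281 m^3/s.


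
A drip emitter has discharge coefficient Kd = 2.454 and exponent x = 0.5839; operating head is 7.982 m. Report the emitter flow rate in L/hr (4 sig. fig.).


Approach: apply the emitter characteristic equation, q = Kd * h^x.
q = 2.454 * 7.982^0.5839 = 8.253 L/hr
Therefore the emitter flow rate = 8.253 L/hr.


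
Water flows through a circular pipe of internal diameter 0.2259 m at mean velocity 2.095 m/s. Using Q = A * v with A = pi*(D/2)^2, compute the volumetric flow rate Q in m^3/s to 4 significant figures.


A = pi*(0.2259/2)^2 = 0.0400795 m^2
Q = 0.0400795 * 2.095 = 0.08397 m^3/s
Therefore the volumetric flow rate Q = 0.08397 m^3/s.


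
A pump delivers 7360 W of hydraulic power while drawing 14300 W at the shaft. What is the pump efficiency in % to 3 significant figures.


Approach: apply the efficiency ratio, eta = (P_out/P_in)*100.
eta = (7360 / 14300) * 100 = 51.5 %
Therefore the pump efficiency = 51.5 %.


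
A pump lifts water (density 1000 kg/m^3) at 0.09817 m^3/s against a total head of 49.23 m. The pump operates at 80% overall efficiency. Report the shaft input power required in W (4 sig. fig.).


Approach: apply hydraulic power then efficiency conversion, P = rho*g*Q*H; P_in = P/eta.
Step 1 — hydraulic power (P = rho*g*Q*H):
  P = 1000 * 9.81 * 0.09817 * 49.23 = 47410.8 W
Step 2 — input power: P_in = P/eta = 47410.8 / 0.8 = 59260 W
Therefore the shaft input power required = 59260 W.


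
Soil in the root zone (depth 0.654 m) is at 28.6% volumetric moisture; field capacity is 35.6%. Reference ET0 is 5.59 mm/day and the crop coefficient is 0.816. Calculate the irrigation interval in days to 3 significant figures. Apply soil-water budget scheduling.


Approach: apply soil-water budget scheduling, SMD = (FC-theta)/100*depth*1000; ETc = ET0*Kc; interval = SMD/ETc.
Step 1 — soil moisture deficit:
  SMD = (35.6 - 28.6)/100 * 0.654 * 1000 = 45.780 mm
Step 2 — daily crop ET (ETc = ET0*Kc):
  ETc = 5.59 * 0.816 = 4.5614 mm/day
Step 3 — irrigation interval (SMD/ETc):
  interval = 45.780 / 4.5614 = 10.0 days
Therefore the irrigation interval = 10.0 days.


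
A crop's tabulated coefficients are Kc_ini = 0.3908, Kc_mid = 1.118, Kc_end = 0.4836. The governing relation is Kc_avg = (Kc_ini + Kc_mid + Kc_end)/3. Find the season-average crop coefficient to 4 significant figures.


Kc_avg = (0.3908 + 1.118 + 0.4836)/3 = 0.6641
Therefore the season-average crop coefficient = 0.6641.


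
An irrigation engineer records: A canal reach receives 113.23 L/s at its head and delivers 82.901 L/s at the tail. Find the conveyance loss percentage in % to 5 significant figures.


Approach: apply the conveyance loss ratio, loss% = ((Q_head - Q_tail)/Q_head)*100.
loss = ((113.23 - 82.901)/113.23)*100 = 26.785 %
Therefore the conveyance loss percentage = 26.785 %.


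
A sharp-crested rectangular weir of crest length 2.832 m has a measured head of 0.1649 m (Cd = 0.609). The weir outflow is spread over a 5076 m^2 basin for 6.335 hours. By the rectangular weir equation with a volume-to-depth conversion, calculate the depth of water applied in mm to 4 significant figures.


Approach: apply the rectangular weir equation with a volume-to-depth conversion, Q = (2/3)*Cd*L*sqrt(2g)*H^1.5; d = Q*t/A * 1000.
Step 1 — weir discharge:
  Q = (2/3)*0.609*2.832*sqrt(2*9.81)*0.1649^1.5 = 0.341036 m^3/s
Step 2 — volume: V = 0.341036 * 6.335*3600 = 7777.66 m^3
Step 3 — depth: d = V/A * 1000 = 7777.66/5076 * 1000 = 1532 mm
Therefore the depth of water applied = 1532 mm.


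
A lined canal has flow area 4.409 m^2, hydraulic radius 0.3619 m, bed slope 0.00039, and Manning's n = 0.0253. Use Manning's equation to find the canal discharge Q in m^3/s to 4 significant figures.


Approach: apply Manning's equation, Q = (1/n)*A*R^(2/3)*S^(1/2).
Q = (1/0.0253) * 4.409 * 0.3619^(2/3) * 0.00039^(1/2) = 1.748 m^3/s
Therefore the canal discharge Q = 1.748 m^3/s.


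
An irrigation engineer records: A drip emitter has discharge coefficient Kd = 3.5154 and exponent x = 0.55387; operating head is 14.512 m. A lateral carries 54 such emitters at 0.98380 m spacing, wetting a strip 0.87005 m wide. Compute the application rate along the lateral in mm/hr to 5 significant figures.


Approach: apply the emitter equation with a lateral mass balance, q = Kd*h^x; Q = n*q; rate = Q/(n*spacing*width).
Step 1 — single emitter flow (q = Kd*h^x):
  q = 3.5154 * 14.512^0.55387 = 15.46752 L/hr
Step 2 — total lateral flow: Q = 54 * 15.46752 = 835.2460 L/hr
Step 3 — wetted area: A = 54 * 0.98380 * 0.87005 = 46.22158 m^2
Step 4 — application rate: Q/A = 835.2460/46.22158 = 18.070 mm/hr
Therefore the application rate along the lateral = 18.070 mm/hr.


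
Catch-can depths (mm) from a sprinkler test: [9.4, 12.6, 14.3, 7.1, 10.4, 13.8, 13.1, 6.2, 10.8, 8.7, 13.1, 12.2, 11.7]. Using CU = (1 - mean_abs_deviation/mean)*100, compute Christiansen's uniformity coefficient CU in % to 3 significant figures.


mean = 11.031 mm
mean |d_i - mean| = 2.0899 mm
CU = (1 - 2.0899/11.031)*100 = 81.1 %
Therefore Christiansen's uniformity coefficient CU = 81.1 %.


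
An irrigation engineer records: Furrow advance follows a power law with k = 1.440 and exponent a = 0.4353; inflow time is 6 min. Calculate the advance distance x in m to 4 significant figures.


Approach: apply the power-law advance function, x = k*t^a.
x = 1.440 * 6^0.4353 = 3.141 m
Therefore the advance distance x = 3.141 m.


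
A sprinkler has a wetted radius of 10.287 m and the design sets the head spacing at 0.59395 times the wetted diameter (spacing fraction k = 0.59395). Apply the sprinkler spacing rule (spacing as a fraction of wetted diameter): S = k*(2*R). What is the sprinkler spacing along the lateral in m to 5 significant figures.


S = 0.59395 * (2 * 10.287) = 12.220 m
Therefore the sprinkler spacing along the lateral = 12.220 m.


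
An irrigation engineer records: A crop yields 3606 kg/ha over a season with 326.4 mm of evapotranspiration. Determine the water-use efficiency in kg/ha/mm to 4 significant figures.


Approach: apply the water-use efficiency ratio, WUE = yield/ET.
WUE = 3606 / 326.4 = 11.05 kg/ha/mm
Therefore the water-use efficiency = 11.05 kg/ha/mm.


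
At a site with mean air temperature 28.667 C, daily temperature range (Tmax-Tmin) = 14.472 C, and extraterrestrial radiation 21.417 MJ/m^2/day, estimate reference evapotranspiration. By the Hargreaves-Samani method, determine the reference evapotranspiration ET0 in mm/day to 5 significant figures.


Approach: apply the Hargreaves-Samani method, ET0 = 0.0023*(Tmean+17.8)*sqrt(Tmax-Tmin)*0.408*Ra.
ET0 = 0.0023*(28.667+17.8)*sqrt(14.472)*0.408*21.417 = 3.5527 mm/day
Therefore the reference evapotranspiration ET0 = 3.5527 mm/day.


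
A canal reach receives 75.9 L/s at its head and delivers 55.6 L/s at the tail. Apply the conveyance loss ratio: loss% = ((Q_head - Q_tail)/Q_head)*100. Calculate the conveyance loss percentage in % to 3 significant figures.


loss = ((75.9 - 55.6)/75.9)*100 = 26.7 %
Therefore the conveyance loss percentage = 26.7 %.


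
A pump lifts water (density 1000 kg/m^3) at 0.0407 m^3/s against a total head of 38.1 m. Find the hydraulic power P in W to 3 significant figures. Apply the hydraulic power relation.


Approach: apply the hydraulic power relation, P = rho*g*Q*H.
P = 1000 * 9.81 * 0.0407 * 38.1 = 15200 W
Therefore the hydraulic power P = 15200 W.


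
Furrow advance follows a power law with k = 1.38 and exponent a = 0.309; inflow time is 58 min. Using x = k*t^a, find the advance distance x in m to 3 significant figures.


x = 1.38 * 58^0.309 = 4.84 m
Therefore the advance distance x = 4.84 m.


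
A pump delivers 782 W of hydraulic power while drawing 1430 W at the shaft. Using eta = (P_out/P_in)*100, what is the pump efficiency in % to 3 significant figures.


eta = (782 / 1430) * 100 = 54.7 %
Therefore the pump efficiency = 54.7 %.


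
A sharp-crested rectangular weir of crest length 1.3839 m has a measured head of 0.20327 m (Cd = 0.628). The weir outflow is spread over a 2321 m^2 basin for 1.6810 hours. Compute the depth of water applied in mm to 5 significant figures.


Approach: apply the rectangular weir equation with a volume-to-depth conversion, Q = (2/3)*Cd*L*sqrt(2g)*H^1.5; d = Q*t/A * 1000.
Step 1 — weir discharge:
  Q = (2/3)*0.628*1.3839*sqrt(2*9.81)*0.20327^1.5 = 0.2351974 m^3/s
Step 2 — volume: V = 0.2351974 * 1.6810*3600 = 1423.321 m^3
Step 3 — depth: d = V/A * 1000 = 1423.321/2321 * 1000 = 613.24 mm
Therefore the depth of water applied = 613.24 mm.


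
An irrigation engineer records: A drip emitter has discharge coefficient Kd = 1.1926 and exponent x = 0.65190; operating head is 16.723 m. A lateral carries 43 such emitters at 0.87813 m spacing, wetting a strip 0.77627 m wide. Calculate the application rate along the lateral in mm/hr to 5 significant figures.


Approach: apply the emitter equation with a lateral mass balance, q = Kd*h^x; Q = n*q; rate = Q/(n*spacing*width).
Step 1 — single emitter flow (q = Kd*h^x):
  q = 1.1926 * 16.723^0.65190 = 7.481235 L/hr
Step 2 — total lateral flow: Q = 43 * 7.481235 = 321.6931 L/hr
Step 3 — wetted area: A = 43 * 0.87813 * 0.77627 = 29.31164 m^2
Step 4 — application rate: Q/A = 321.6931/29.31164 = 10.975 mm/hr
Therefore the application rate along the lateral = 10.975 mm/hr.


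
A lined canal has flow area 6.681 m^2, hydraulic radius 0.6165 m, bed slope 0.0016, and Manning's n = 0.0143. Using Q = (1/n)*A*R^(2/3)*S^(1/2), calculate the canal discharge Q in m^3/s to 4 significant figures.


Q = (1/0.0143) * 6.681 * 0.6165^(2/3) * 0.0016^(1/2) = 13.54 m^3/s
Therefore the canal discharge Q = 13.54 m^3/s.


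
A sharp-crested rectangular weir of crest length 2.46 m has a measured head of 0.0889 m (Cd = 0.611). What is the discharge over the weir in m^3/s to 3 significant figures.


Approach: apply the rectangular weir equation, Q = (2/3)*Cd*L*sqrt(2g)*H^1.5.
Q = (2/3)*0.611*2.46*sqrt(2*9.81)*0.0889^1.5 = 0.118 m^3/s
Therefore the discharge over the weir = 0.118 m^3/s.


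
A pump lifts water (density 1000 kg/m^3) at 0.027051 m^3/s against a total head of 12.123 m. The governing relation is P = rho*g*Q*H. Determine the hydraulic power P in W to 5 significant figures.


P = 1000 * 9.81 * 0.027051 * 12.123 = 3217.1 W
Therefore the hydraulic power P = 3217.1 W.


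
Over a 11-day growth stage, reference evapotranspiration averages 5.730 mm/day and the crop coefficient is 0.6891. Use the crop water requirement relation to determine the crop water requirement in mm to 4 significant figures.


Approach: apply the crop water requirement relation, CWR = ET0 * Kc * days.
CWR = 5.730 * 0.6891 * 11 = 43.43 mm
Therefore the crop water requirement = 43.43 mm.


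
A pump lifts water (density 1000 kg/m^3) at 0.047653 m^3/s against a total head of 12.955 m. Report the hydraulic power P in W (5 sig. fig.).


Approach: apply the hydraulic power relation, P = rho*g*Q*H.
P = 1000 * 9.81 * 0.047653 * 12.955 = 6056.2 W
Therefore the hydraulic power P = 6056.2 W.


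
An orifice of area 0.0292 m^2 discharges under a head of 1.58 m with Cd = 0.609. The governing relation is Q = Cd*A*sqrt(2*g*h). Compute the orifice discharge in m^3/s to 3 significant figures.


Q = 0.609 * 0.0292 * sqrt(2*9.81*1.58) = 0.0990 m^3/s
Therefore the orifice discharge = 0.0990 m^3/s.


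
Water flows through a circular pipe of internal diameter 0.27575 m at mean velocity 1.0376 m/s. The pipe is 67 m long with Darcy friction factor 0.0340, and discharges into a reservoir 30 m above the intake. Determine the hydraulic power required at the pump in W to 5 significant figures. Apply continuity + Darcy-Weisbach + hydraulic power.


Approach: apply continuity + Darcy-Weisbach + hydraulic power, Q = A*v; hf = f*(L/D)*(v^2/(2g)); H = static + hf; P = rho*g*Q*H.
Step 1 — flow rate (continuity, Q = A*v):
  A = pi*(0.27575/2)^2 = 0.05972015 m^2
  Q = 0.05972015 * 1.0376 = 0.06196563 m^3/s
Step 2 — friction head loss (Darcy-Weisbach):
  hf = 0.0340 * (67/0.27575) * (1.0376^2 / (2*9.81))
  hf = 0.4533140 m
Step 3 — total head: H = 30 + 0.4533140 = 30.45331 m
Step 4 — hydraulic power (P = rho*g*Q*H):
  P = 1000 * 9.81 * 0.06196563 * 30.45331 = 18512 W
Therefore the hydraulic power required at the pump = 18512 W.


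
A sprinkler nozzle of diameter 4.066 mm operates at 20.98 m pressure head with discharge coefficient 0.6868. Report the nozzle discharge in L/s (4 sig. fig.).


Approach: apply the orifice equation, Q = Cd*A*sqrt(2*g*h), A = pi*(d/2)^2.
A = pi*(4.066e-3/2)^2 = 1.29845e-05 m^2
Q = 0.6868 * 1.29845e-05 * sqrt(2*9.81*20.98) * 1000 = 0.1809 L/s
Therefore the nozzle discharge = 0.1809 L/s.


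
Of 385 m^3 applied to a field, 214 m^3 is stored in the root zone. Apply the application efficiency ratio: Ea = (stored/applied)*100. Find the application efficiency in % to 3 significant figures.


Ea = (214/385)*100 = 55.6 %
Therefore the application efficiency = 55.6 %.


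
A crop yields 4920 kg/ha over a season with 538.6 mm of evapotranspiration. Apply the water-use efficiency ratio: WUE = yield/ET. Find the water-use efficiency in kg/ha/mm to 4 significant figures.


WUE = 4920 / 538.6 = 9.135 kg/ha/mm
Therefore the water-use efficiency = 9.135 kg/ha/mm.


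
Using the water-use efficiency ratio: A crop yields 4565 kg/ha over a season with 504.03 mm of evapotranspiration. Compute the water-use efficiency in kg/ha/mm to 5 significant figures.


Approach: apply the water-use efficiency ratio, WUE = yield/ET.
WUE = 4565 / 504.03 = 9.0570 kg/ha/mm
Therefore the water-use efficiency = 9.0570 kg/ha/mm.


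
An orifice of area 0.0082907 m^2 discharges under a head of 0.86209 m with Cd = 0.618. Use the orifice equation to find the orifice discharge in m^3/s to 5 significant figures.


Approach: apply the orifice equation, Q = Cd*A*sqrt(2*g*h).
Q = 0.618 * 0.0082907 * sqrt(2*9.81*0.86209) = 0.021072 m^3/s
Therefore the orifice discharge = 0.021072 m^3/s.


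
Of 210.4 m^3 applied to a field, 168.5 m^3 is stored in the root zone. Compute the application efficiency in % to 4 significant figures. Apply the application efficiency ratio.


Approach: apply the application efficiency ratio, Ea = (stored/applied)*100.
Ea = (168.5/210.4)*100 = 80.09 %
Therefore the application efficiency = 80.09 %.


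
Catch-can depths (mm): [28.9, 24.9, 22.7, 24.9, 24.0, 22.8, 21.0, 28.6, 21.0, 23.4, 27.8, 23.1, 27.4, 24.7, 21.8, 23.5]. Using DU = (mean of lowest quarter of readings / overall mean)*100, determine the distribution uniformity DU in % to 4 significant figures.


sorted lowest 4 of 16: [21.0, 21.0, 21.8, 22.7] -> mean = 21.6250 mm
overall mean = 24.4062 mm
DU = (21.6250/24.4062)*100 = 88.60 %
Therefore the distribution uniformity DU = 88.60 %.


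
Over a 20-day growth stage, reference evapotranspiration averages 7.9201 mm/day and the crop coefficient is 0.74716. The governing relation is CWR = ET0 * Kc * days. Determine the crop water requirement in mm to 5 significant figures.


CWR = 7.9201 * 0.74716 * 20 = 118.35 mm
Therefore the crop water requirement = 118.35 mm.


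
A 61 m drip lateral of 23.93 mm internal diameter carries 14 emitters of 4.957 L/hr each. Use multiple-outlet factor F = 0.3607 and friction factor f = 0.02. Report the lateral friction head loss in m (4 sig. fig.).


Approach: apply Darcy-Weisbach with the multiple-outlet F-factor, Q = n*q/(3600*1000) m^3/s; v = Q/A; hf = F*f*(L/D)*(v^2/(2g)).
Q = 14*4.957/(3600*1000) = 1.92772e-05 m^3/s
A = pi*(23.93e-3/2)^2 = 4.49754e-04 m^2, so v = Q/A = 0.0428617 m/s
hf = 0.3607*0.02*(61/0.02393)*(0.0428617^2/(2*9.81)) = 0.001722 m
Therefore the lateral friction head loss = 0.001722 m.


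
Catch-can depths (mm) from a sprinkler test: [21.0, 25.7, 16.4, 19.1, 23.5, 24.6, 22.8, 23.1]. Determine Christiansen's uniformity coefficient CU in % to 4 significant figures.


Approach: apply Christiansen's uniformity coefficient, CU = (1 - mean_abs_deviation/mean)*100.
mean = 22.0250 mm
mean |d_i - mean| = 2.39375 mm
CU = (1 - 2.39375/22.0250)*100 = 89.13 %
Therefore Christiansen's uniformity coefficient CU = 89.13 %.


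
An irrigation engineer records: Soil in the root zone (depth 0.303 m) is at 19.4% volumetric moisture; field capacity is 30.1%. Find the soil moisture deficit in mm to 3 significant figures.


Approach: apply the soil moisture deficit relation, SMD = (FC - theta)/100 * depth * 1000.
SMD = (30.1 - 19.4)/100 * 0.303 * 1000 = 32.4 mm
Therefore the soil moisture deficit = 32.4 mm.


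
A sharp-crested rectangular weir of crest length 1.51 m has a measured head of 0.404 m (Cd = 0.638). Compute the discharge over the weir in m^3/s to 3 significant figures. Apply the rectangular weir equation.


Approach: apply the rectangular weir equation, Q = (2/3)*Cd*L*sqrt(2g)*H^1.5.
Q = (2/3)*0.638*1.51*sqrt(2*9.81)*0.404^1.5 = 0.731 m^3/s
Therefore the discharge over the weir = 0.731 m^3/s.


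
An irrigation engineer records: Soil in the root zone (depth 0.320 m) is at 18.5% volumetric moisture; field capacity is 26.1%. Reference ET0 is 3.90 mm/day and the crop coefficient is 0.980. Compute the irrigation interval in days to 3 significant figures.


Approach: apply soil-water budget scheduling, SMD = (FC-theta)/100*depth*1000; ETc = ET0*Kc; interval = SMD/ETc.
Step 1 — soil moisture deficit:
  SMD = (26.1 - 18.5)/100 * 0.320 * 1000 = 24.320 mm
Step 2 — daily crop ET (ETc = ET0*Kc):
  ETc = 3.90 * 0.980 = 3.8220 mm/day
Step 3 — irrigation interval (SMD/ETc):
  interval = 24.320 / 3.8220 = 6.36 days
Therefore the irrigation interval = 6.36 days.


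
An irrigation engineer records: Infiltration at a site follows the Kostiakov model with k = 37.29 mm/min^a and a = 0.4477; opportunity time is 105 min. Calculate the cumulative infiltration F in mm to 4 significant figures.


Approach: apply the Kostiakov infiltration equation, F = k*t^a.
F = 37.29 * 105^0.4477 = 299.6 mm
Therefore the cumulative infiltration F = 299.6 mm.


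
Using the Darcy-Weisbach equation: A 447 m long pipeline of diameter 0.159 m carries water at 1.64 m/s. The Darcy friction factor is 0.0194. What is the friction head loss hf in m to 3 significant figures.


Approach: apply the Darcy-Weisbach equation, hf = f*(L/D)*(v^2/(2g)).
hf = 0.0194 * (447/0.159) * (1.64^2 / (2*9.81))
hf = 7.48 m
Therefore the friction head loss hf = 7.48 m.


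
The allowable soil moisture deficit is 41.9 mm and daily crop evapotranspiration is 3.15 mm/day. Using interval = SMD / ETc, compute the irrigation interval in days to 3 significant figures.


interval = 41.9 / 3.15 = 13.3 days
Therefore the irrigation interval = 13.3 days.


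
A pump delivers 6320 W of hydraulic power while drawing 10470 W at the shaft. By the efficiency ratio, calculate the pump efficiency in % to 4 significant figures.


Approach: apply the efficiency ratio, eta = (P_out/P_in)*100.
eta = (6320 / 10470) * 100 = 60.36 %
Therefore the pump efficiency = 60.36 %.


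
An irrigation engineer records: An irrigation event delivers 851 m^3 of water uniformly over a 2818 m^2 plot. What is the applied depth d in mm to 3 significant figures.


Approach: apply depth from volume over area, d = (V/A)*1000.
d = (851 / 2818) * 1000 = 302 mm
Therefore the applied depth d = 302 mm.
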